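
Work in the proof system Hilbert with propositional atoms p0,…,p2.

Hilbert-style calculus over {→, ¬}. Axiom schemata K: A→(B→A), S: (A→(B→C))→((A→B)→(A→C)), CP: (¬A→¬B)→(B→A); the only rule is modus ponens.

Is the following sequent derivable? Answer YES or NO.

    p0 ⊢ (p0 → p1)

Enumerate valuations to refute Γ ⊢ Δ:
  v=000: Γ:[p0=F] Δ:[(p0 → p1)=T] refutes=False
  v=001: Γ:[p0=F] Δ:[(p0 → p1)=T] refutes=False
  v=010: Γ:[p0=F] Δ:[(p0 → p1)=T] refutes=False
  v=011: Γ:[p0=F] Δ:[(p0 → p1)=T] refutes=False
  v=100: Γ:[p0=T] Δ:[(p0 → p1)=F] refutes=True  ← countermodel

Result: NO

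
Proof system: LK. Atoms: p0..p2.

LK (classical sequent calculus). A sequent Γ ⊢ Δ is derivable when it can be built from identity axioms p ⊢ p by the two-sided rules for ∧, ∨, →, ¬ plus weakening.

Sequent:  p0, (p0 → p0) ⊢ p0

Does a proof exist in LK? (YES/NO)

Derivation trace:
[→L] p0, (p0 → p0) ⊢ p0
  [WR] p0 ⊢ p0, p0
    [Ax] p0 ⊢ p0
  [WR] p0 ⊢ p0, p0
    [Ax] p0 ⊢ p0

Result: YES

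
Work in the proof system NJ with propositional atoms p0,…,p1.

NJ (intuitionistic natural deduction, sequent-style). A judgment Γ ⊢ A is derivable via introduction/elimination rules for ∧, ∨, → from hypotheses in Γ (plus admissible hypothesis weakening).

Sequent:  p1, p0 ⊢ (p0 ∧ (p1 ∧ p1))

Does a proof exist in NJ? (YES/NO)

Derivation trace:
[∧I] p1, p0 ⊢ (p0 ∧ (p1 ∧ p1))
  [Ax] p0 ⊢ p0
  [∧I] p1 ⊢ (p1 ∧ p1)
    [Ax] p1 ⊢ p1
    [Wk] p1, p1 ⊢ p1
      [Ax] p1 ⊢ p1

Result: YES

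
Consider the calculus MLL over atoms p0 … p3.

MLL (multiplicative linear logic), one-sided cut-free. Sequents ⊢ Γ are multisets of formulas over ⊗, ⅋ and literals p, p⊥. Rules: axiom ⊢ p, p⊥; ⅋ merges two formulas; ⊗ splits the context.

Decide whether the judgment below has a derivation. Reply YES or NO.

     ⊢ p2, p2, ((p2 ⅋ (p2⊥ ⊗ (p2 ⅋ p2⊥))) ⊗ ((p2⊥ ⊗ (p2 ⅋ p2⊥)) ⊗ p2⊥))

Derivation trace:
[⊗]  ⊢ p2, p2, ((p2 ⅋ (p2⊥ ⊗ (p2 ⅋ p2⊥))) ⊗ ((p2⊥ ⊗ (p2 ⅋ p2⊥)) ⊗ p2⊥))
  [⅋]  ⊢ (p2 ⅋ (p2⊥ ⊗ (p2 ⅋ p2⊥)))
    [⊗]  ⊢ p2, (p2⊥ ⊗ (p2 ⅋ p2⊥))
      [Ax]  ⊢ p2, p2⊥
      [⅋]  ⊢ (p2 ⅋ p2⊥)
        [Ax]  ⊢ p2, p2⊥
  [⊗]  ⊢ p2, p2, ((p2⊥ ⊗ (p2 ⅋ p2⊥)) ⊗ p2⊥)
    [⊗]  ⊢ p2, (p2⊥ ⊗ (p2 ⅋ p2⊥))
      [Ax]  ⊢ p2, p2⊥
      [⅋]  ⊢ (p2 ⅋ p2⊥)
        [Ax]  ⊢ p2, p2⊥
    [Ax]  ⊢ p2, p2⊥

Result: YES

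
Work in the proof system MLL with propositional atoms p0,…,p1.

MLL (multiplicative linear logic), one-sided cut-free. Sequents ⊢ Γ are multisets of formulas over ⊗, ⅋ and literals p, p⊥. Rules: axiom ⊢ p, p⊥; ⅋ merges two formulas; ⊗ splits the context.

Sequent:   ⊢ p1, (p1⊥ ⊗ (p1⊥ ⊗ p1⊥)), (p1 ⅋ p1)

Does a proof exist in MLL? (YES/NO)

Proof tree:
[⅋]  ⊢ p1, (p1⊥ ⊗ (p1⊥ ⊗ p1⊥)), (p1 ⅋ p1)
  [⊗]  ⊢ p1, p1, p1, (p1⊥ ⊗ (p1⊥ ⊗ p1⊥))
    [Ax]  ⊢ p1, p1⊥
    [⊗]  ⊢ p1, p1, (p1⊥ ⊗ p1⊥)
      [Ax]  ⊢ p1, p1⊥
      [Ax]  ⊢ p1, p1⊥

Result: YES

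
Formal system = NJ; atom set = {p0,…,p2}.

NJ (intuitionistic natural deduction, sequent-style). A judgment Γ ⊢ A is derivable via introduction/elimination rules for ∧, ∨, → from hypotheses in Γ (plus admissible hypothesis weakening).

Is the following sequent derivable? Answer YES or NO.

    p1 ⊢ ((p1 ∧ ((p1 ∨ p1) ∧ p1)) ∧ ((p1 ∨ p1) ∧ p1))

Derivation trace:
[∧I] p1 ⊢ ((p1 ∧ ((p1 ∨ p1) ∧ p1)) ∧ ((p1 ∨ p1) ∧ p1))
  [∧I] p1 ⊢ (p1 ∧ ((p1 ∨ p1) ∧ p1))
    [Ax] p1 ⊢ p1
    [∧I] p1 ⊢ ((p1 ∨ p1) ∧ p1)
      [∨I₁] p1 ⊢ (p1 ∨ p1)
        [Ax] p1 ⊢ p1
      [Ax] p1 ⊢ p1
  [∧I] p1 ⊢ ((p1 ∨ p1) ∧ p1)
    [∨I₁] p1 ⊢ (p1 ∨ p1)
      [Ax] p1 ⊢ p1
    [Ax] p1 ⊢ p1

Result: YES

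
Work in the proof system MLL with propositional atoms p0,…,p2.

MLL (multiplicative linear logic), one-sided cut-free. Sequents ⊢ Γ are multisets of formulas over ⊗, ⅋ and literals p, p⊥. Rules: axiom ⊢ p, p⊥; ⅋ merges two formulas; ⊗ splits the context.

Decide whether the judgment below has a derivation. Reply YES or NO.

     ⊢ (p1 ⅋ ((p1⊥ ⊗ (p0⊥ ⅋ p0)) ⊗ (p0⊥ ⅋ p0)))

Proof tree:
[⅋]  ⊢ (p1 ⅋ ((p1⊥ ⊗ (p0⊥ ⅋ p0)) ⊗ (p0⊥ ⅋ p0)))
  [⊗]  ⊢ p1, ((p1⊥ ⊗ (p0⊥ ⅋ p0)) ⊗ (p0⊥ ⅋ p0))
    [⊗]  ⊢ p1, (p1⊥ ⊗ (p0⊥ ⅋ p0))
      [Ax]  ⊢ p1, p1⊥
      [⅋]  ⊢ (p0⊥ ⅋ p0)
        [Ax]  ⊢ p0, p0⊥
    [⅋]  ⊢ (p0⊥ ⅋ p0)
      [Ax]  ⊢ p0, p0⊥

Result: YES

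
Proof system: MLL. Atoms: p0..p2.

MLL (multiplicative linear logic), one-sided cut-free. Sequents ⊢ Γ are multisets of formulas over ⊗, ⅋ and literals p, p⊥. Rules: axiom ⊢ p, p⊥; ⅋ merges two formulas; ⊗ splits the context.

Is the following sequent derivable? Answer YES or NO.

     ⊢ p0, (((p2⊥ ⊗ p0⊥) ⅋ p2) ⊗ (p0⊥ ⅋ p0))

Derivation trace:
[⊗]  ⊢ p0, (((p2⊥ ⊗ p0⊥) ⅋ p2) ⊗ (p0⊥ ⅋ p0))
  [⅋]  ⊢ p0, ((p2⊥ ⊗ p0⊥) ⅋ p2)
    [⊗]  ⊢ p2, p0, (p2⊥ ⊗ p0⊥)
      [Ax]  ⊢ p2, p2⊥
      [Ax]  ⊢ p0, p0⊥
  [⅋]  ⊢ (p0⊥ ⅋ p0)
    [Ax]  ⊢ p0, p0⊥

Result: YES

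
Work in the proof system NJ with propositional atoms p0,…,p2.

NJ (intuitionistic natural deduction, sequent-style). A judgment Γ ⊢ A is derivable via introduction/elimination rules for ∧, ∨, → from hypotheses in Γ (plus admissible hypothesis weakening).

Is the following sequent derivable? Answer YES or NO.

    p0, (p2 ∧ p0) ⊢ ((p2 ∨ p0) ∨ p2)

Proof tree:
[∨I₁] p0, (p2 ∧ p0) ⊢ ((p2 ∨ p0) ∨ p2)
  [∨I₂] p0, (p2 ∧ p0) ⊢ (p2 ∨ p0)
    [Wk] p0, (p2 ∧ p0) ⊢ p0
      [Ax] p0 ⊢ p0

Result: YES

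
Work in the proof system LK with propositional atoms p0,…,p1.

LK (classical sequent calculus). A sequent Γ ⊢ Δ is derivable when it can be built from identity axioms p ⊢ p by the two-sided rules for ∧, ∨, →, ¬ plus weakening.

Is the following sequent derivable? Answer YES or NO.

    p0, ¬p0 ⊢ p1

Derivation trace:
[¬L] p0, ¬p0 ⊢ p1
  [WR] p0 ⊢ p0, p1
    [Ax] p0 ⊢ p0

Result: YES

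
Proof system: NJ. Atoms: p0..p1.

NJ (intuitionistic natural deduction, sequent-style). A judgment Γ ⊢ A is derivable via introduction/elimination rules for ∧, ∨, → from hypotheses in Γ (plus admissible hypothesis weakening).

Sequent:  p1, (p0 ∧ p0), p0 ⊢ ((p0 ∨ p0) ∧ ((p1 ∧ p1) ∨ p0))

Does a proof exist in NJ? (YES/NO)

Derivation trace:
[∧I] p1, (p0 ∧ p0), p0 ⊢ ((p0 ∨ p0) ∧ ((p1 ∧ p1) ∨ p0))
  [∨I₁] p0 ⊢ (p0 ∨ p0)
    [Ax] p0 ⊢ p0
  [∨I₁] p1, (p0 ∧ p0) ⊢ ((p1 ∧ p1) ∨ p0)
    [∧I] p1, (p0 ∧ p0) ⊢ (p1 ∧ p1)
      [Wk] p1, (p0 ∧ p0) ⊢ p1
        [Ax] p1 ⊢ p1
      [Ax] p1 ⊢ p1

Result: YES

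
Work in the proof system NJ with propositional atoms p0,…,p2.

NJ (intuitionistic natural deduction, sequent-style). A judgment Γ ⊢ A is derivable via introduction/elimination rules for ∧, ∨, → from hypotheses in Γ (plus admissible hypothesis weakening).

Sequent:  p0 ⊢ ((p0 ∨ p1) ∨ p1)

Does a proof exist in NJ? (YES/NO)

Derivation trace:
[∨I₁] p0 ⊢ ((p0 ∨ p1) ∨ p1)
  [∨I₁] p0 ⊢ (p0 ∨ p1)
    [Ax] p0 ⊢ p0

Result: YES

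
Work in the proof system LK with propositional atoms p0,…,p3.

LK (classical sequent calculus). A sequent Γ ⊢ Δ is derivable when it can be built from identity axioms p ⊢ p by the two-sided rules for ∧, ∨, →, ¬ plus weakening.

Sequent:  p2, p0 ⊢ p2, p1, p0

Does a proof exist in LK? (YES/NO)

Derivation trace:
[WR] p2, p0 ⊢ p2, p1, p0
  [WL] p2, p0 ⊢ p2, p1
    [WR] p2 ⊢ p2, p1
      [Ax] p2 ⊢ p2

Result: YES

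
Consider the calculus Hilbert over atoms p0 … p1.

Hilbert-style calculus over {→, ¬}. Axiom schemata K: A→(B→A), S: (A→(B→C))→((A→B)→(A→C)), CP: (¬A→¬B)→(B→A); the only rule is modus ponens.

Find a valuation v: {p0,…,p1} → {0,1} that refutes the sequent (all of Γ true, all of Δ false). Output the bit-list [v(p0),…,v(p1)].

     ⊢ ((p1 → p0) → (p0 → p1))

Truth-table refutation:
  v=00: Γ:[] Δ:[((p1 → p0) → (p0 → p1))=T] refutes=False
  v=01: Γ:[] Δ:[((p1 → p0) → (p0 → p1))=T] refutes=False
  v=10: Γ:[] Δ:[((p1 → p0) → (p0 → p1))=F] refutes=True  ← countermodel

Result: [1, 0]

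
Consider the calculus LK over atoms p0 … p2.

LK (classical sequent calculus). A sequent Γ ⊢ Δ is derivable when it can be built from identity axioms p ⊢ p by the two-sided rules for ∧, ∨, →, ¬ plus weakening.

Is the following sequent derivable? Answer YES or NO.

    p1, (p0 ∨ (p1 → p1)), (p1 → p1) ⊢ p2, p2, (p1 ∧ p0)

Enumerate valuations to refute Γ ⊢ Δ:
  v=000: Γ:[p1=F, (p0 ∨ (p1 → p1))=T, (p1 → p1)=T] Δ:[p2=F, p2=F, (p1 ∧ p0)=F] refutes=False
  v=001: Γ:[p1=F, (p0 ∨ (p1 → p1))=T, (p1 → p1)=T] Δ:[p2=T, p2=T, (p1 ∧ p0)=F] refutes=False
  v=010: Γ:[p1=T, (p0 ∨ (p1 → p1))=T, (p1 → p1)=T] Δ:[p2=F, p2=F, (p1 ∧ p0)=F] refutes=True  ← countermodel

Result: NO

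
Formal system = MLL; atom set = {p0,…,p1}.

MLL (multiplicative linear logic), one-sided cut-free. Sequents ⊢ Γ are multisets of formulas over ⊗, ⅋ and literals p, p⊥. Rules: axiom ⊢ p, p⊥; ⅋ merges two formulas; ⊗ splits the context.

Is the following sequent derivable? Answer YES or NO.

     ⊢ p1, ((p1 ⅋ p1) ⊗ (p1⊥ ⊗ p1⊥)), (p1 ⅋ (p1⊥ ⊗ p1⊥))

Proof tree:
[⅋]  ⊢ p1, ((p1 ⅋ p1) ⊗ (p1⊥ ⊗ p1⊥)), (p1 ⅋ (p1⊥ ⊗ p1⊥))
  [⊗]  ⊢ (p1⊥ ⊗ p1⊥), p1, p1, ((p1 ⅋ p1) ⊗ (p1⊥ ⊗ p1⊥))
    [⅋]  ⊢ (p1⊥ ⊗ p1⊥), (p1 ⅋ p1)
      [⊗]  ⊢ p1, p1, (p1⊥ ⊗ p1⊥)
        [Ax]  ⊢ p1, p1⊥
        [Ax]  ⊢ p1, p1⊥
    [⊗]  ⊢ p1, p1, (p1⊥ ⊗ p1⊥)
      [Ax]  ⊢ p1, p1⊥
      [Ax]  ⊢ p1, p1⊥

Result: YES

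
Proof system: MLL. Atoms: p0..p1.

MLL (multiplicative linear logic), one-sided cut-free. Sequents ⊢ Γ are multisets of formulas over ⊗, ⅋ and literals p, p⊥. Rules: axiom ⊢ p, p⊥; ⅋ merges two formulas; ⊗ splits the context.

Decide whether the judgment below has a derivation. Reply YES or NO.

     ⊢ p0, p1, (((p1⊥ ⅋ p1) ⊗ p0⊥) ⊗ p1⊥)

Proof tree:
[⊗]  ⊢ p0, p1, (((p1⊥ ⅋ p1) ⊗ p0⊥) ⊗ p1⊥)
  [⊗]  ⊢ p0, ((p1⊥ ⅋ p1) ⊗ p0⊥)
    [⅋]  ⊢ (p1⊥ ⅋ p1)
      [Ax]  ⊢ p1, p1⊥
    [Ax]  ⊢ p0, p0⊥
  [Ax]  ⊢ p1, p1⊥

Result: YES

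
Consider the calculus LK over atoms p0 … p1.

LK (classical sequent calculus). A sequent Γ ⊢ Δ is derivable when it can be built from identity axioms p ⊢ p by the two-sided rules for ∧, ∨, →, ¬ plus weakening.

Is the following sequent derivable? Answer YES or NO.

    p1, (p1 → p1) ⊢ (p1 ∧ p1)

Proof tree:
[→L] p1, (p1 → p1) ⊢ (p1 ∧ p1)
  [Ax] p1 ⊢ p1
  [∧R] p1 ⊢ (p1 ∧ p1)
    [Ax] p1 ⊢ p1
    [Ax] p1 ⊢ p1

Result: YES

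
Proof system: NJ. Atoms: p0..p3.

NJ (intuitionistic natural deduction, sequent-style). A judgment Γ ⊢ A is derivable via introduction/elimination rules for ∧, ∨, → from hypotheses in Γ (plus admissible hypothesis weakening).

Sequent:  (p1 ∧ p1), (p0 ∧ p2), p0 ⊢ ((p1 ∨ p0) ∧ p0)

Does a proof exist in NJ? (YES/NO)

Derivation (root first):
[∧I] (p1 ∧ p1), (p0 ∧ p2), p0 ⊢ ((p1 ∨ p0) ∧ p0)
  [∨I₂] p0, (p1 ∧ p1), (p0 ∧ p2) ⊢ (p1 ∨ p0)
    [Wk] p0, (p1 ∧ p1), (p0 ∧ p2) ⊢ p0
      [Wk] p0, (p1 ∧ p1) ⊢ p0
        [Ax] p0 ⊢ p0
  [Wk] p0, (p1 ∧ p1) ⊢ p0
    [Ax] p0 ⊢ p0

Result: YES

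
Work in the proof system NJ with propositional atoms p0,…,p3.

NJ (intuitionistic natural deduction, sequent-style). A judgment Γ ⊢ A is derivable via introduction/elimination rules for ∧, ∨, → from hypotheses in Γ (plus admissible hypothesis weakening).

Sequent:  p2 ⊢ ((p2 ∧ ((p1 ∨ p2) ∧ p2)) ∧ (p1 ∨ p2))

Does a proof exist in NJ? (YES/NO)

Derivation (root first):
[∧I] p2 ⊢ ((p2 ∧ ((p1 ∨ p2) ∧ p2)) ∧ (p1 ∨ p2))
  [∧I] p2 ⊢ (p2 ∧ ((p1 ∨ p2) ∧ p2))
    [Ax] p2 ⊢ p2
    [∧I] p2 ⊢ ((p1 ∨ p2) ∧ p2)
      [∨I₂] p2 ⊢ (p1 ∨ p2)
        [Ax] p2 ⊢ p2
      [Ax] p2 ⊢ p2
  [∨I₂] p2 ⊢ (p1 ∨ p2)
    [Ax] p2 ⊢ p2

Result: YES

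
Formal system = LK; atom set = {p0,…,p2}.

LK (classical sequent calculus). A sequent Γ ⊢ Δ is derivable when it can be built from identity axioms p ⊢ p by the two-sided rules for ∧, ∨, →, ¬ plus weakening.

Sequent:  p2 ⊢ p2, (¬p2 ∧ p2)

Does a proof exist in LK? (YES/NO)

Derivation trace:
[∧R] p2 ⊢ p2, (¬p2 ∧ p2)
  [¬R]  ⊢ p2, ¬p2
    [Ax] p2 ⊢ p2
  [Ax] p2 ⊢ p2

Result: YES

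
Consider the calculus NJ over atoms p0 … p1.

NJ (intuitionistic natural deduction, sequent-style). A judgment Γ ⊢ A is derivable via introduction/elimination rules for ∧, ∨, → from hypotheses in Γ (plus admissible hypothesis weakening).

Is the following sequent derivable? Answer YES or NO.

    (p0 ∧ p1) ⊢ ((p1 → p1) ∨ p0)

Derivation trace:
[∨I₁] (p0 ∧ p1) ⊢ ((p1 → p1) ∨ p0)
  [Wk] (p0 ∧ p1) ⊢ (p1 → p1)
    [→I]  ⊢ (p1 → p1)
      [Ax] p1 ⊢ p1

Result: YES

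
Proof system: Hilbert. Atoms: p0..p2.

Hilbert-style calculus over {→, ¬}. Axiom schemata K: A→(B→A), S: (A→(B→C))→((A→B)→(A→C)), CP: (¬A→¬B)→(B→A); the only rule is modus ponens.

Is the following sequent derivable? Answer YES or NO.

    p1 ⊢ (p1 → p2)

Enumerate valuations to refute Γ ⊢ Δ:
  v=000: Γ:[p1=F] Δ:[(p1 → p2)=T] refutes=False
  v=001: Γ:[p1=F] Δ:[(p1 → p2)=T] refutes=False
  v=010: Γ:[p1=T] Δ:[(p1 → p2)=F] refutes=True  ← countermodel

Result: NO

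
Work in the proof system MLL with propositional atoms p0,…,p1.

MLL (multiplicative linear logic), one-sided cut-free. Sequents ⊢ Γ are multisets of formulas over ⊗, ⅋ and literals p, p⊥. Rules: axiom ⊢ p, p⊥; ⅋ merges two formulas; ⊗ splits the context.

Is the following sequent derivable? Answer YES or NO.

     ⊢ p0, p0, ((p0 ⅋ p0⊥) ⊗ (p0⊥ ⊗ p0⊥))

Proof tree:
[⊗]  ⊢ p0, p0, ((p0 ⅋ p0⊥) ⊗ (p0⊥ ⊗ p0⊥))
  [⅋]  ⊢ (p0 ⅋ p0⊥)
    [Ax]  ⊢ p0, p0⊥
  [⊗]  ⊢ p0, p0, (p0⊥ ⊗ p0⊥)
    [Ax]  ⊢ p0, p0⊥
    [Ax]  ⊢ p0, p0⊥

Result: YES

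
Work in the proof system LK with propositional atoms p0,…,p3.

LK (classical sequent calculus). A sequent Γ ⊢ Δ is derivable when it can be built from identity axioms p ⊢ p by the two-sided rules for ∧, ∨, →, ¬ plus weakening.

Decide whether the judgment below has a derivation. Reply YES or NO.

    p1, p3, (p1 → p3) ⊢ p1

Derivation (root first):
[→L] p1, p3, (p1 → p3) ⊢ p1
  [WL] p1, p3 ⊢ p1
    [Ax] p1 ⊢ p1
  [WL] p1, p3 ⊢ p1
    [Ax] p1 ⊢ p1

Result: YES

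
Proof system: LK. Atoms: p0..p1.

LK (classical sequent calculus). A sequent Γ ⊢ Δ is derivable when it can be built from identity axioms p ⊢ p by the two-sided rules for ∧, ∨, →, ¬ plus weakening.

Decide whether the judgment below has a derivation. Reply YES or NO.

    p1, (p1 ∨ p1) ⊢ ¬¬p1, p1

Derivation trace:
[∨L] p1, (p1 ∨ p1) ⊢ ¬¬p1, p1
  [WL] p1, p1 ⊢ p1
    [Ax] p1 ⊢ p1
  [¬R] p1 ⊢ ¬¬p1
    [¬L] p1, ¬p1 ⊢ 
      [Ax] p1 ⊢ p1

Result: YES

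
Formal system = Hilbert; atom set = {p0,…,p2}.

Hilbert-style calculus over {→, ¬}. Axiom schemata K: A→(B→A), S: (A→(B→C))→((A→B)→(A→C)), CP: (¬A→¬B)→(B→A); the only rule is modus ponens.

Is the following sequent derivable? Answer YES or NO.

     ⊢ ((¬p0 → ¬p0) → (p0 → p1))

Truth-table refutation:
  v=000: Γ:[] Δ:[((¬p0 → ¬p0) → (p0 → p1))=T] refutes=False
  v=001: Γ:[] Δ:[((¬p0 → ¬p0) → (p0 → p1))=T] refutes=False
  v=010: Γ:[] Δ:[((¬p0 → ¬p0) → (p0 → p1))=T] refutes=False
  v=011: Γ:[] Δ:[((¬p0 → ¬p0) → (p0 → p1))=T] refutes=False
  v=100: Γ:[] Δ:[((¬p0 → ¬p0) → (p0 → p1))=F] refutes=True  ← countermodel

Result: NO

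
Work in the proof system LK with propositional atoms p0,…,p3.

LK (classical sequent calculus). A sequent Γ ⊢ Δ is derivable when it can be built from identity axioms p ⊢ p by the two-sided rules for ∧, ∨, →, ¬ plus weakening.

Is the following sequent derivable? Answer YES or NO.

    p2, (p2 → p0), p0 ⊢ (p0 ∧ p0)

Derivation (root first):
[∧R] p2, (p2 → p0), p0 ⊢ (p0 ∧ p0)
  [Ax] p0 ⊢ p0
  [→L] p2, (p2 → p0) ⊢ p0
    [Ax] p2 ⊢ p2
    [Ax] p0 ⊢ p0

Result: YES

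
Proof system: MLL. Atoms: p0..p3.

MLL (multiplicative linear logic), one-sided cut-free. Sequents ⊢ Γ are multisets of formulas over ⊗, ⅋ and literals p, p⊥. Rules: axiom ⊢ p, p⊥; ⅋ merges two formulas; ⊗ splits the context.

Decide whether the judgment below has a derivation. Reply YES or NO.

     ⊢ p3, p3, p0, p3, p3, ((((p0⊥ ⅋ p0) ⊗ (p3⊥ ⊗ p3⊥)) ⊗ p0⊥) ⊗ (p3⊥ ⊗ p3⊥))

Derivation (root first):
[⊗]  ⊢ p3, p3, p0, p3, p3, ((((p0⊥ ⅋ p0) ⊗ (p3⊥ ⊗ p3⊥)) ⊗ p0⊥) ⊗ (p3⊥ ⊗ p3⊥))
  [⊗]  ⊢ p3, p3, p0, (((p0⊥ ⅋ p0) ⊗ (p3⊥ ⊗ p3⊥)) ⊗ p0⊥)
    [⊗]  ⊢ p3, p3, ((p0⊥ ⅋ p0) ⊗ (p3⊥ ⊗ p3⊥))
      [⅋]  ⊢ (p0⊥ ⅋ p0)
        [Ax]  ⊢ p0, p0⊥
      [⊗]  ⊢ p3, p3, (p3⊥ ⊗ p3⊥)
        [Ax]  ⊢ p3, p3⊥
        [Ax]  ⊢ p3, p3⊥
    [Ax]  ⊢ p0, p0⊥
  [⊗]  ⊢ p3, p3, (p3⊥ ⊗ p3⊥)
    [Ax]  ⊢ p3, p3⊥
    [Ax]  ⊢ p3, p3⊥

Result: YES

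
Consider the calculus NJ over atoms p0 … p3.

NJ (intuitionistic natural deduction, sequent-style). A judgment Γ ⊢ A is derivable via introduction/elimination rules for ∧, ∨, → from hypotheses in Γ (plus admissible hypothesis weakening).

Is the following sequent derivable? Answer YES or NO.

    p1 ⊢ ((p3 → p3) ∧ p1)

Derivation (root first):
[∧I] p1 ⊢ ((p3 → p3) ∧ p1)
  [→I]  ⊢ (p3 → p3)
    [Ax] p3 ⊢ p3
  [Ax] p1 ⊢ p1

Result: YES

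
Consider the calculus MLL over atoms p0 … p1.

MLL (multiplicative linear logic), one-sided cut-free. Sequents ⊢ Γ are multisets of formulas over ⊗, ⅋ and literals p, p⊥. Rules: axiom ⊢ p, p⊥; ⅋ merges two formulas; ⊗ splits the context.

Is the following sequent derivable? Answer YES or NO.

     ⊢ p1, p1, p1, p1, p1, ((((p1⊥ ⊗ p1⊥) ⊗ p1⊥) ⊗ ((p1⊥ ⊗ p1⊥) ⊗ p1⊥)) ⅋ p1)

Proof tree:
[⅋]  ⊢ p1, p1, p1, p1, p1, ((((p1⊥ ⊗ p1⊥) ⊗ p1⊥) ⊗ ((p1⊥ ⊗ p1⊥) ⊗ p1⊥)) ⅋ p1)
  [⊗]  ⊢ p1, p1, p1, p1, p1, p1, (((p1⊥ ⊗ p1⊥) ⊗ p1⊥) ⊗ ((p1⊥ ⊗ p1⊥) ⊗ p1⊥))
    [⊗]  ⊢ p1, p1, p1, ((p1⊥ ⊗ p1⊥) ⊗ p1⊥)
      [⊗]  ⊢ p1, p1, (p1⊥ ⊗ p1⊥)
        [Ax]  ⊢ p1, p1⊥
        [Ax]  ⊢ p1, p1⊥
      [Ax]  ⊢ p1, p1⊥
    [⊗]  ⊢ p1, p1, p1, ((p1⊥ ⊗ p1⊥) ⊗ p1⊥)
      [⊗]  ⊢ p1, p1, (p1⊥ ⊗ p1⊥)
        [Ax]  ⊢ p1, p1⊥
        [Ax]  ⊢ p1, p1⊥
      [Ax]  ⊢ p1, p1⊥

Result: YES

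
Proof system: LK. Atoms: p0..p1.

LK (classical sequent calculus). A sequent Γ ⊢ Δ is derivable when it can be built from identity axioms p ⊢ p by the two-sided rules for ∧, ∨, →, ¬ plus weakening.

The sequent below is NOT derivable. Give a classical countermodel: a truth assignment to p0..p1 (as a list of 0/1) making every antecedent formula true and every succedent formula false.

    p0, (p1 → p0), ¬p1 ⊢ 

Search for a countermodel by truth-table:
  v=00: Γ:[p0=F, (p1 → p0)=T, ¬p1=T] Δ:[] refutes=False
  v=01: Γ:[p0=F, (p1 → p0)=F, ¬p1=F] Δ:[] refutes=False
  v=10: Γ:[p0=T, (p1 → p0)=T, ¬p1=T] Δ:[] refutes=True  ← countermodel

Result: [1, 0]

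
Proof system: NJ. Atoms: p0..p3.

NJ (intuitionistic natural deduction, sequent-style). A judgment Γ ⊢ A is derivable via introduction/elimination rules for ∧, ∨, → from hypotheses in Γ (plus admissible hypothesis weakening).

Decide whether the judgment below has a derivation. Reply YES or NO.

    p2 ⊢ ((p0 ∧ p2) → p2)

Derivation (root first):
[→I] p2 ⊢ ((p0 ∧ p2) → p2)
  [Wk] p2, (p0 ∧ p2) ⊢ p2
    [Ax] p2 ⊢ p2

Result: YES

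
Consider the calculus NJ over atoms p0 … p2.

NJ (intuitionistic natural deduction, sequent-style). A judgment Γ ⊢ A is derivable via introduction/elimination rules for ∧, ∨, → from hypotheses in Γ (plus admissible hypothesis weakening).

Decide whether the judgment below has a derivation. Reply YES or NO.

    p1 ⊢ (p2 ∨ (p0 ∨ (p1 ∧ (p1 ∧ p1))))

Derivation trace:
[∨I₂] p1 ⊢ (p2 ∨ (p0 ∨ (p1 ∧ (p1 ∧ p1))))
  [∨I₂] p1 ⊢ (p0 ∨ (p1 ∧ (p1 ∧ p1)))
    [∧I] p1 ⊢ (p1 ∧ (p1 ∧ p1))
      [Ax] p1 ⊢ p1
      [∧I] p1 ⊢ (p1 ∧ p1)
        [Ax] p1 ⊢ p1
        [Ax] p1 ⊢ p1

Result: YES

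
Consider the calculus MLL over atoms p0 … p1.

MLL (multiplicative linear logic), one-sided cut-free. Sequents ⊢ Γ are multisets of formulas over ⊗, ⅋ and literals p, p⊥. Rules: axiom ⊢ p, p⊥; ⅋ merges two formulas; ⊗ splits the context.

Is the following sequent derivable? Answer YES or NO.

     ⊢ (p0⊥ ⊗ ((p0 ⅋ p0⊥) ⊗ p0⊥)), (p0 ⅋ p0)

Derivation trace:
[⅋]  ⊢ (p0⊥ ⊗ ((p0 ⅋ p0⊥) ⊗ p0⊥)), (p0 ⅋ p0)
  [⊗]  ⊢ p0, p0, (p0⊥ ⊗ ((p0 ⅋ p0⊥) ⊗ p0⊥))
    [Ax]  ⊢ p0, p0⊥
    [⊗]  ⊢ p0, ((p0 ⅋ p0⊥) ⊗ p0⊥)
      [⅋]  ⊢ (p0 ⅋ p0⊥)
        [Ax]  ⊢ p0, p0⊥
      [Ax]  ⊢ p0, p0⊥

Result: YES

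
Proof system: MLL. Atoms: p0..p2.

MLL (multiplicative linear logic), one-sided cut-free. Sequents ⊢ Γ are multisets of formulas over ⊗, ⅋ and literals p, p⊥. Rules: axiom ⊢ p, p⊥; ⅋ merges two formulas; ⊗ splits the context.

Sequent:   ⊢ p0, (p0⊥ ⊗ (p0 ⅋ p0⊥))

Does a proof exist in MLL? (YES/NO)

Proof tree:
[⊗]  ⊢ p0, (p0⊥ ⊗ (p0 ⅋ p0⊥))
  [Ax]  ⊢ p0, p0⊥
  [⅋]  ⊢ (p0 ⅋ p0⊥)
    [Ax]  ⊢ p0, p0⊥

Result: YES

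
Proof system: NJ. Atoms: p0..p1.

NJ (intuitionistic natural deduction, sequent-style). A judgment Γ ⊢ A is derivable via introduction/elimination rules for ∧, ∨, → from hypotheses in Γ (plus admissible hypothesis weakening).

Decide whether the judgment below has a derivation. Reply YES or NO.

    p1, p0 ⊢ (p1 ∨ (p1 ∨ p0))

Proof tree:
[∨I₂] p1, p0 ⊢ (p1 ∨ (p1 ∨ p0))
  [Wk] p1, p0 ⊢ (p1 ∨ p0)
    [∨I₁] p1 ⊢ (p1 ∨ p0)
      [Ax] p1 ⊢ p1

Result: YES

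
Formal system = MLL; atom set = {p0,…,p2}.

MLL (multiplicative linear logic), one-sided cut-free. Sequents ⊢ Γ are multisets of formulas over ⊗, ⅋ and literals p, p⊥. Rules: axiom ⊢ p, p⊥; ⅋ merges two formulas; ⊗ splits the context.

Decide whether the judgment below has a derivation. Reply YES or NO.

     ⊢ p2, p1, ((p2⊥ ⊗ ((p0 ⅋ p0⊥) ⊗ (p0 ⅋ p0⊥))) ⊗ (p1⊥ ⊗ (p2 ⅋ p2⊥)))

Derivation (root first):
[⊗]  ⊢ p2, p1, ((p2⊥ ⊗ ((p0 ⅋ p0⊥) ⊗ (p0 ⅋ p0⊥))) ⊗ (p1⊥ ⊗ (p2 ⅋ p2⊥)))
  [⊗]  ⊢ p2, (p2⊥ ⊗ ((p0 ⅋ p0⊥) ⊗ (p0 ⅋ p0⊥)))
    [Ax]  ⊢ p2, p2⊥
    [⊗]  ⊢ ((p0 ⅋ p0⊥) ⊗ (p0 ⅋ p0⊥))
      [⅋]  ⊢ (p0 ⅋ p0⊥)
        [Ax]  ⊢ p0, p0⊥
      [⅋]  ⊢ (p0 ⅋ p0⊥)
        [Ax]  ⊢ p0, p0⊥
  [⊗]  ⊢ p1, (p1⊥ ⊗ (p2 ⅋ p2⊥))
    [Ax]  ⊢ p1, p1⊥
    [⅋]  ⊢ (p2 ⅋ p2⊥)
      [Ax]  ⊢ p2, p2⊥

Result: YES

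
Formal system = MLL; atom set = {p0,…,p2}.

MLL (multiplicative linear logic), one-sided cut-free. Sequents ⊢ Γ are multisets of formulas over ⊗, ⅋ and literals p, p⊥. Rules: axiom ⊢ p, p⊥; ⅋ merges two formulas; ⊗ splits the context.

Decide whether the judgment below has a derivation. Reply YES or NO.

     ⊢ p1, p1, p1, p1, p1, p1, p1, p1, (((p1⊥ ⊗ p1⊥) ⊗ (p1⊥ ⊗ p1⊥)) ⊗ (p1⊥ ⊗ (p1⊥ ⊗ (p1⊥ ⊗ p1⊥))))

Derivation trace:
[⊗]  ⊢ p1, p1, p1, p1, p1, p1, p1, p1, (((p1⊥ ⊗ p1⊥) ⊗ (p1⊥ ⊗ p1⊥)) ⊗ (p1⊥ ⊗ (p1⊥ ⊗ (p1⊥ ⊗ p1⊥))))
  [⊗]  ⊢ p1, p1, p1, p1, ((p1⊥ ⊗ p1⊥) ⊗ (p1⊥ ⊗ p1⊥))
    [⊗]  ⊢ p1, p1, (p1⊥ ⊗ p1⊥)
      [Ax]  ⊢ p1, p1⊥
      [Ax]  ⊢ p1, p1⊥
    [⊗]  ⊢ p1, p1, (p1⊥ ⊗ p1⊥)
      [Ax]  ⊢ p1, p1⊥
      [Ax]  ⊢ p1, p1⊥
  [⊗]  ⊢ p1, p1, p1, p1, (p1⊥ ⊗ (p1⊥ ⊗ (p1⊥ ⊗ p1⊥)))
    [Ax]  ⊢ p1, p1⊥
    [⊗]  ⊢ p1, p1, p1, (p1⊥ ⊗ (p1⊥ ⊗ p1⊥))
      [Ax]  ⊢ p1, p1⊥
      [⊗]  ⊢ p1, p1, (p1⊥ ⊗ p1⊥)
        [Ax]  ⊢ p1, p1⊥
        [Ax]  ⊢ p1, p1⊥

Result: YES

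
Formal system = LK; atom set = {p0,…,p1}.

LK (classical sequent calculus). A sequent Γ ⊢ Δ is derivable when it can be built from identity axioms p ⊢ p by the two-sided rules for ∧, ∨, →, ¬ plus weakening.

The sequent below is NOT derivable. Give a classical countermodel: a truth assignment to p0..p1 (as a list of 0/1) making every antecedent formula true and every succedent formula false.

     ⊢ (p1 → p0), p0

Enumerate valuations to refute Γ ⊢ Δ:
  v=00: Γ:[] Δ:[(p1 → p0)=T, p0=F] refutes=False
  v=01: Γ:[] Δ:[(p1 → p0)=F, p0=F] refutes=True  ← countermodel

Result: [0, 1]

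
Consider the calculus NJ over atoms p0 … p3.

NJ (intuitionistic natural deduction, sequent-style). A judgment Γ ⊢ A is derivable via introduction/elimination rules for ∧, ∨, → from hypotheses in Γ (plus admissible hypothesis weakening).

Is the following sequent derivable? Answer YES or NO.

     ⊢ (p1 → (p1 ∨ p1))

Derivation trace:
[→I]  ⊢ (p1 → (p1 ∨ p1))
  [∨I₂] p1 ⊢ (p1 ∨ p1)
    [Ax] p1 ⊢ p1

Result: YES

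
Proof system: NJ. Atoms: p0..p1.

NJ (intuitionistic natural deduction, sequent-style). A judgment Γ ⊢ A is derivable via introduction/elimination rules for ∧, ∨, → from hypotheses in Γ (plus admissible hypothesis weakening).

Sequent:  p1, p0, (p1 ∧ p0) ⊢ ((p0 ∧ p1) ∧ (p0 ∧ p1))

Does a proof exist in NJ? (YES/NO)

Proof tree:
[Wk] p1, p0, (p1 ∧ p0) ⊢ ((p0 ∧ p1) ∧ (p0 ∧ p1))
  [∧I] p1, p0 ⊢ ((p0 ∧ p1) ∧ (p0 ∧ p1))
    [∧I] p1, p0 ⊢ (p0 ∧ p1)
      [Ax] p0 ⊢ p0
      [Ax] p1 ⊢ p1
    [∧I] p1, p0 ⊢ (p0 ∧ p1)
      [Ax] p0 ⊢ p0
      [Ax] p1 ⊢ p1

Result: YES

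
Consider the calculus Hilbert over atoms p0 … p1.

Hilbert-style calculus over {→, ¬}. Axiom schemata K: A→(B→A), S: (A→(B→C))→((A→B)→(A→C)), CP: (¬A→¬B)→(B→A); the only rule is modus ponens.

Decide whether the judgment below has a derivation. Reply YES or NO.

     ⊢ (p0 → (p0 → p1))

Enumerate valuations to refute Γ ⊢ Δ:
  v=00: Γ:[] Δ:[(p0 → (p0 → p1))=T] refutes=False
  v=01: Γ:[] Δ:[(p0 → (p0 → p1))=T] refutes=False
  v=10: Γ:[] Δ:[(p0 → (p0 → p1))=F] refutes=True  ← countermodel

Result: NO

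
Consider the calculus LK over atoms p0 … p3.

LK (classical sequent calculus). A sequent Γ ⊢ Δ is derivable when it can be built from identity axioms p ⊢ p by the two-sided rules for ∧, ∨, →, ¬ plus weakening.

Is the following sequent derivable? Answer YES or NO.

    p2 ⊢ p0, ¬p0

Derivation (root first):
[¬R] p2 ⊢ p0, ¬p0
  [WL] p0, p2 ⊢ p0
    [Ax] p0 ⊢ p0

Result: YES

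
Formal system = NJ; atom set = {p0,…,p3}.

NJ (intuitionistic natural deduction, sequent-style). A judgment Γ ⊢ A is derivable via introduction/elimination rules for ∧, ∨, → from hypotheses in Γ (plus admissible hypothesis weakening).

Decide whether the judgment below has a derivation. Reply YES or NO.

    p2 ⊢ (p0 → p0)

Derivation trace:
[→I] p2 ⊢ (p0 → p0)
  [Wk] p0, p2 ⊢ p0
    [Ax] p0 ⊢ p0

Result: YES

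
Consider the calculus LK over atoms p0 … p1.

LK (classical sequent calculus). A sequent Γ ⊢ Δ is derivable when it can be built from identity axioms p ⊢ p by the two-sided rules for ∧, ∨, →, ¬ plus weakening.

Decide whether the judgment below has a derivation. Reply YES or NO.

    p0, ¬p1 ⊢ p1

Search for a countermodel by truth-table:
  v=00: Γ:[p0=F, ¬p1=T] Δ:[p1=F] refutes=False
  v=01: Γ:[p0=F, ¬p1=F] Δ:[p1=T] refutes=False
  v=10: Γ:[p0=T, ¬p1=T] Δ:[p1=F] refutes=True  ← countermodel

Result: NO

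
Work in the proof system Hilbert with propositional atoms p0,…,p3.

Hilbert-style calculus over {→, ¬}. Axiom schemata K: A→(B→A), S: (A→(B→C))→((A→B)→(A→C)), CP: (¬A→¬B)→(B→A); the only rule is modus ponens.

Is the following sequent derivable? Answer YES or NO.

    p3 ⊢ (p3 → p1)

Enumerate valuations to refute Γ ⊢ Δ:
  v=0000: Γ:[p3=F] Δ:[(p3 → p1)=T] refutes=False
  v=0001: Γ:[p3=T] Δ:[(p3 → p1)=F] refutes=True  ← countermodel

Result: NO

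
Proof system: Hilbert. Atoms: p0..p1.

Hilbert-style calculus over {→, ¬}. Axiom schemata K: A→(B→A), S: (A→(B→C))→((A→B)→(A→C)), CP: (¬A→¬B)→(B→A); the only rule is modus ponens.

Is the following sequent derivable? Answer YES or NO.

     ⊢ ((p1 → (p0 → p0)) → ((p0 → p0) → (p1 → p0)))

Search for a countermodel by truth-table:
  v=00: Γ:[] Δ:[((p1 → (p0 → p0)) → ((p0 → p0) → (p1 → p0)))=T] refutes=False
  v=01: Γ:[] Δ:[((p1 → (p0 → p0)) → ((p0 → p0) → (p1 → p0)))=F] refutes=True  ← countermodel

Result: NO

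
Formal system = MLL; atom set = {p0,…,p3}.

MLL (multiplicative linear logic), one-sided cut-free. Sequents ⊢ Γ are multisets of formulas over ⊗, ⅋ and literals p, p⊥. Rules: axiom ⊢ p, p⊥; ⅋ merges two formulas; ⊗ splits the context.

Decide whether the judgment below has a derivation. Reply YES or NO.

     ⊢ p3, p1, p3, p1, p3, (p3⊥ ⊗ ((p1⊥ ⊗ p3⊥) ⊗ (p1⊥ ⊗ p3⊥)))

Proof tree:
[⊗]  ⊢ p3, p1, p3, p1, p3, (p3⊥ ⊗ ((p1⊥ ⊗ p3⊥) ⊗ (p1⊥ ⊗ p3⊥)))
  [Ax]  ⊢ p3, p3⊥
  [⊗]  ⊢ p1, p3, p1, p3, ((p1⊥ ⊗ p3⊥) ⊗ (p1⊥ ⊗ p3⊥))
    [⊗]  ⊢ p1, p3, (p1⊥ ⊗ p3⊥)
      [Ax]  ⊢ p1, p1⊥
      [Ax]  ⊢ p3, p3⊥
    [⊗]  ⊢ p1, p3, (p1⊥ ⊗ p3⊥)
      [Ax]  ⊢ p1, p1⊥
      [Ax]  ⊢ p3, p3⊥

Result: YES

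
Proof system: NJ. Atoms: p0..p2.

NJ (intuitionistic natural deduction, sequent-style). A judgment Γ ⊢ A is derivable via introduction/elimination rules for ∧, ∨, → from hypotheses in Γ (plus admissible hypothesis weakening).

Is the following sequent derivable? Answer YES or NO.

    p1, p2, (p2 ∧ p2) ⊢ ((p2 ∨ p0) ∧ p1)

Derivation trace:
[∧I] p1, p2, (p2 ∧ p2) ⊢ ((p2 ∨ p0) ∧ p1)
  [Wk] p2, (p2 ∧ p2) ⊢ (p2 ∨ p0)
    [∨I₁] p2 ⊢ (p2 ∨ p0)
      [Ax] p2 ⊢ p2
  [Ax] p1 ⊢ p1

Result: YES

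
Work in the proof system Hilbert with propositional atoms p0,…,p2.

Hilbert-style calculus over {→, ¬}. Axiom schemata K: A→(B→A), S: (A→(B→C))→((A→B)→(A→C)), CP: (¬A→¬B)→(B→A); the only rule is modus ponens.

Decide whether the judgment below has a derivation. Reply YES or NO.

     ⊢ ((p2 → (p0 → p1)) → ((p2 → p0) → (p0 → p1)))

Enumerate valuations to refute Γ ⊢ Δ:
  v=000: Γ:[] Δ:[((p2 → (p0 → p1)) → ((p2 → p0) → (p0 → p1)))=T] refutes=False
  v=001: Γ:[] Δ:[((p2 → (p0 → p1)) → ((p2 → p0) → (p0 → p1)))=T] refutes=False
  v=010: Γ:[] Δ:[((p2 → (p0 → p1)) → ((p2 → p0) → (p0 → p1)))=T] refutes=False
  v=011: Γ:[] Δ:[((p2 → (p0 → p1)) → ((p2 → p0) → (p0 → p1)))=T] refutes=False
  v=100: Γ:[] Δ:[((p2 → (p0 → p1)) → ((p2 → p0) → (p0 → p1)))=F] refutes=True  ← countermodel

Result: NO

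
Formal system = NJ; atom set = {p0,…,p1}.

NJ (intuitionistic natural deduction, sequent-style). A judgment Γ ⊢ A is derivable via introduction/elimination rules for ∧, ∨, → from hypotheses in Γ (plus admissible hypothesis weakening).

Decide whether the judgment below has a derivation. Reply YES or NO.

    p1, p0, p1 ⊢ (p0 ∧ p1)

Derivation (root first):
[Wk] p1, p0, p1 ⊢ (p0 ∧ p1)
  [∧I] p1, p0 ⊢ (p0 ∧ p1)
    [Ax] p0 ⊢ p0
    [Ax] p1 ⊢ p1

Result: YES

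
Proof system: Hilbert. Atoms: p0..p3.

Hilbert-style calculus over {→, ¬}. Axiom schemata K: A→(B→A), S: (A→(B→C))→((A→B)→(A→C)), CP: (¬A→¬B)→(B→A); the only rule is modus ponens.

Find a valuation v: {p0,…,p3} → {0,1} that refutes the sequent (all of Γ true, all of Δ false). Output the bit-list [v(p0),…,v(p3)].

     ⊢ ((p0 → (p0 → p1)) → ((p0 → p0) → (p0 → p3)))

Truth-table refutation:
  v=0000: Γ:[] Δ:[((p0 → (p0 → p1)) → ((p0 → p0) → (p0 → p3)))=T] refutes=False
  v=0001: Γ:[] Δ:[((p0 → (p0 → p1)) → ((p0 → p0) → (p0 → p3)))=T] refutes=False
  v=0010: Γ:[] Δ:[((p0 → (p0 → p1)) → ((p0 → p0) → (p0 → p3)))=T] refutes=False
  v=0011: Γ:[] Δ:[((p0 → (p0 → p1)) → ((p0 → p0) → (p0 → p3)))=T] refutes=False
  v=0100: Γ:[] Δ:[((p0 → (p0 → p1)) → ((p0 → p0) → (p0 → p3)))=T] refutes=False
  v=0101: Γ:[] Δ:[((p0 → (p0 → p1)) → ((p0 → p0) → (p0 → p3)))=T] refutes=False
  v=0110: Γ:[] Δ:[((p0 → (p0 → p1)) → ((p0 → p0) → (p0 → p3)))=T] refutes=False
  v=0111: Γ:[] Δ:[((p0 → (p0 → p1)) → ((p0 → p0) → (p0 → p3)))=T] refutes=False
  v=1000: Γ:[] Δ:[((p0 → (p0 → p1)) → ((p0 → p0) → (p0 → p3)))=T] refutes=False
  v=1001: Γ:[] Δ:[((p0 → (p0 → p1)) → ((p0 → p0) → (p0 → p3)))=T] refutes=False
  v=1010: Γ:[] Δ:[((p0 → (p0 → p1)) → ((p0 → p0) → (p0 → p3)))=T] refutes=False
  v=1011: Γ:[] Δ:[((p0 → (p0 → p1)) → ((p0 → p0) → (p0 → p3)))=T] refutes=False
  v=1100: Γ:[] Δ:[((p0 → (p0 → p1)) → ((p0 → p0) → (p0 → p3)))=F] refutes=True  ← countermodel

Result: [1, 1, 0, 0]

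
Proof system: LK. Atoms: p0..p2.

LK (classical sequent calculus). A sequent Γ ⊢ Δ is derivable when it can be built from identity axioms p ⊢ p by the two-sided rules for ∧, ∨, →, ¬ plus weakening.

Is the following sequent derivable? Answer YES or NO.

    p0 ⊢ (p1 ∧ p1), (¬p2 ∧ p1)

Enumerate valuations to refute Γ ⊢ Δ:
  v=000: Γ:[p0=F] Δ:[(p1 ∧ p1)=F, (¬p2 ∧ p1)=F] refutes=False
  v=001: Γ:[p0=F] Δ:[(p1 ∧ p1)=F, (¬p2 ∧ p1)=F] refutes=False
  v=010: Γ:[p0=F] Δ:[(p1 ∧ p1)=T, (¬p2 ∧ p1)=T] refutes=False
  v=011: Γ:[p0=F] Δ:[(p1 ∧ p1)=T, (¬p2 ∧ p1)=F] refutes=False
  v=100: Γ:[p0=T] Δ:[(p1 ∧ p1)=F, (¬p2 ∧ p1)=F] refutes=True  ← countermodel

Result: NO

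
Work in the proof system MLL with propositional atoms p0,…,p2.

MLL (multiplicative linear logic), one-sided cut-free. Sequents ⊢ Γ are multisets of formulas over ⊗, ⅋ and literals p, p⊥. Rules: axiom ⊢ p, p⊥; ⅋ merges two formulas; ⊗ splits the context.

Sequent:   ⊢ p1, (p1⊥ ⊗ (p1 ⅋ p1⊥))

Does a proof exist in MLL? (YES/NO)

Derivation (root first):
[⊗]  ⊢ p1, (p1⊥ ⊗ (p1 ⅋ p1⊥))
  [Ax]  ⊢ p1, p1⊥
  [⅋]  ⊢ (p1 ⅋ p1⊥)
    [Ax]  ⊢ p1, p1⊥

Result: YES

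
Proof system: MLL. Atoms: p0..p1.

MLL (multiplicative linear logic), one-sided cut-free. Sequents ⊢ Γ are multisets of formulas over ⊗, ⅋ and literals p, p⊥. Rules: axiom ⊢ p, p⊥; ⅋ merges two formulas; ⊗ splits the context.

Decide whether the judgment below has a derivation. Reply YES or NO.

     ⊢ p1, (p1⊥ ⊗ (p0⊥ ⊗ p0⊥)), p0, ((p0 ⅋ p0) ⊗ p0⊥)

Derivation trace:
[⊗]  ⊢ p1, (p1⊥ ⊗ (p0⊥ ⊗ p0⊥)), p0, ((p0 ⅋ p0) ⊗ p0⊥)
  [⅋]  ⊢ p1, (p1⊥ ⊗ (p0⊥ ⊗ p0⊥)), (p0 ⅋ p0)
    [⊗]  ⊢ p1, p0, p0, (p1⊥ ⊗ (p0⊥ ⊗ p0⊥))
      [Ax]  ⊢ p1, p1⊥
      [⊗]  ⊢ p0, p0, (p0⊥ ⊗ p0⊥)
        [Ax]  ⊢ p0, p0⊥
        [Ax]  ⊢ p0, p0⊥
  [Ax]  ⊢ p0, p0⊥

Result: YES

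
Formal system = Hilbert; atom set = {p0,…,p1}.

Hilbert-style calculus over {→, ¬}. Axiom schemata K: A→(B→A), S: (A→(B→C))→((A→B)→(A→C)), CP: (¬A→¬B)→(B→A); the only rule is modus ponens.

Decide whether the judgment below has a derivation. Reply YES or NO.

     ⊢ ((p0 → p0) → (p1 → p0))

Enumerate valuations to refute Γ ⊢ Δ:
  v=00: Γ:[] Δ:[((p0 → p0) → (p1 → p0))=T] refutes=False
  v=01: Γ:[] Δ:[((p0 → p0) → (p1 → p0))=F] refutes=True  ← countermodel

Result: NO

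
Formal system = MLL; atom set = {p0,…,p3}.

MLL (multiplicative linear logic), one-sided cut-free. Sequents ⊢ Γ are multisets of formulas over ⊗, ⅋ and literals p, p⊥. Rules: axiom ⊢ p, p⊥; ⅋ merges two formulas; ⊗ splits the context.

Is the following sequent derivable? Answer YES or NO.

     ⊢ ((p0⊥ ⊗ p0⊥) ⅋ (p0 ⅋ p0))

Proof tree:
[⅋]  ⊢ ((p0⊥ ⊗ p0⊥) ⅋ (p0 ⅋ p0))
  [⅋]  ⊢ (p0⊥ ⊗ p0⊥), (p0 ⅋ p0)
    [⊗]  ⊢ p0, p0, (p0⊥ ⊗ p0⊥)
      [Ax]  ⊢ p0, p0⊥
      [Ax]  ⊢ p0, p0⊥

Result: YES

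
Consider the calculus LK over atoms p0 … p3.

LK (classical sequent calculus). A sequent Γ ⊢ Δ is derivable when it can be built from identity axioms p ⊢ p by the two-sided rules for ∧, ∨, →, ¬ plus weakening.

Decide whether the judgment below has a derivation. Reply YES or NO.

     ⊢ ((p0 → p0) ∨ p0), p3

Proof tree:
[WR]  ⊢ ((p0 → p0) ∨ p0), p3
  [∨R]  ⊢ ((p0 → p0) ∨ p0)
    [WR]  ⊢ (p0 → p0), p0
      [→R]  ⊢ (p0 → p0)
        [Ax] p0 ⊢ p0

Result: YES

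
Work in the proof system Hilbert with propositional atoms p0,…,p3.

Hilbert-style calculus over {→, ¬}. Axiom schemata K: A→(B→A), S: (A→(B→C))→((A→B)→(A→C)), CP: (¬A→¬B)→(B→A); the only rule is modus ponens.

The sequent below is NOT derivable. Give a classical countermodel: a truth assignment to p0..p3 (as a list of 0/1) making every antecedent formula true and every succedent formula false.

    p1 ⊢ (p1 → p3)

Truth-table refutation:
  v=0000: Γ:[p1=F] Δ:[(p1 → p3)=T] refutes=False
  v=0001: Γ:[p1=F] Δ:[(p1 → p3)=T] refutes=False
  v=0010: Γ:[p1=F] Δ:[(p1 → p3)=T] refutes=False
  v=0011: Γ:[p1=F] Δ:[(p1 → p3)=T] refutes=False
  v=0100: Γ:[p1=T] Δ:[(p1 → p3)=F] refutes=True  ← countermodel

Result: [0, 1, 0, 0]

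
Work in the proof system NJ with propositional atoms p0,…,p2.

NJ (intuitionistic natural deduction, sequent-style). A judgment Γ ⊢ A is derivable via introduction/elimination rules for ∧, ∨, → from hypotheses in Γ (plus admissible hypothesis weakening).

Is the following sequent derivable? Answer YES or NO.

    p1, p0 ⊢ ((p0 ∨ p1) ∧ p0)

Derivation trace:
[∧I] p1, p0 ⊢ ((p0 ∨ p1) ∧ p0)
  [∨I₂] p1 ⊢ (p0 ∨ p1)
    [Ax] p1 ⊢ p1
  [Ax] p0 ⊢ p0

Result: YES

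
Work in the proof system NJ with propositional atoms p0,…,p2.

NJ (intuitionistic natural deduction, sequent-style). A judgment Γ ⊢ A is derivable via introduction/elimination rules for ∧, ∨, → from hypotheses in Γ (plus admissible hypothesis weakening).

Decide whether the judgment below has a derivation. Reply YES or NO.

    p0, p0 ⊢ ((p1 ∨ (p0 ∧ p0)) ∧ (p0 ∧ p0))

Derivation trace:
[Wk] p0, p0 ⊢ ((p1 ∨ (p0 ∧ p0)) ∧ (p0 ∧ p0))
  [∧I] p0 ⊢ ((p1 ∨ (p0 ∧ p0)) ∧ (p0 ∧ p0))
    [∨I₂] p0 ⊢ (p1 ∨ (p0 ∧ p0))
      [∧I] p0 ⊢ (p0 ∧ p0)
        [Ax] p0 ⊢ p0
        [Ax] p0 ⊢ p0
    [∧I] p0 ⊢ (p0 ∧ p0)
      [Ax] p0 ⊢ p0
      [Ax] p0 ⊢ p0

Result: YES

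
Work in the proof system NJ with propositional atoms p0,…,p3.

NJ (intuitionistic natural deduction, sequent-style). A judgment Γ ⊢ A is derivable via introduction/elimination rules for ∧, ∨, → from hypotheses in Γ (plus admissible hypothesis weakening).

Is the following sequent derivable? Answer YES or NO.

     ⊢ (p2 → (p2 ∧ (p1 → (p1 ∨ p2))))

Derivation (root first):
[→I]  ⊢ (p2 → (p2 ∧ (p1 → (p1 ∨ p2))))
  [∧I] p2 ⊢ (p2 ∧ (p1 → (p1 ∨ p2)))
    [Ax] p2 ⊢ p2
    [→I]  ⊢ (p1 → (p1 ∨ p2))
      [∨I₁] p1 ⊢ (p1 ∨ p2)
        [Ax] p1 ⊢ p1

Result: YES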